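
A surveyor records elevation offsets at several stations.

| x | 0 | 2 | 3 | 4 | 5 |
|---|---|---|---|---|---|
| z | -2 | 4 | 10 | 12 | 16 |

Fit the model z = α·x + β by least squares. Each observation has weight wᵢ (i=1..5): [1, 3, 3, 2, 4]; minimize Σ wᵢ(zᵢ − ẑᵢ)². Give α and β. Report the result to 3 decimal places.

α = 3.706, β = -2.412

With design matrix M, MᵀWM = [[171, 43]; [43, 13]] and MᵀWz = [530, 128]ᵀ.
Determinant 171·13 − 43² = 374.
α = (530·13 − 43·128)/374 = 63/17; β = (171·128 − 43·530)/374 = -41/17.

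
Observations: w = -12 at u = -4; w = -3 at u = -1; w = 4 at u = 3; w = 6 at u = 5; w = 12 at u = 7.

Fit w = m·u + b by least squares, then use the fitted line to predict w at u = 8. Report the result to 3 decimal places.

Entries of XᵀX: Σu·u = 100, Σu = 10, Σ1 = 5.
And Σu·w = 177, Σw = 7.
So XᵀX·[m, b]ᵀ = Xᵀw: [[100, 10]; [10, 5]]·[m, b]ᵀ = [177, 7]ᵀ.
Δ = 100·5 − 10² = 400.
m = (177·5 − 10·7)/400 = 163/80; b = (100·7 − 10·177)/400 = -107/40.
At u = 8: ŵ = (163/80)·(8) + (-107/40)·(1) = 109/8.

ŵ = 13.625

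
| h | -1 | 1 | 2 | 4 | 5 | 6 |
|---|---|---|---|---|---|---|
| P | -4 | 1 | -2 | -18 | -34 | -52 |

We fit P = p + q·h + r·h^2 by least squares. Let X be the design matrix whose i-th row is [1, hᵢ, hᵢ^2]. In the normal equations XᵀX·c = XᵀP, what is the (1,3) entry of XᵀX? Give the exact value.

83

Row 1 ↔ basis 1, column 3 ↔ basis h^2, so (XᵀX)_{1,3} = Σᵢ h^2 = (1)·(1) + (1)·(1) + (1)·(4) + (1)·(16) + (1)·(25) + (1)·(36) = 83.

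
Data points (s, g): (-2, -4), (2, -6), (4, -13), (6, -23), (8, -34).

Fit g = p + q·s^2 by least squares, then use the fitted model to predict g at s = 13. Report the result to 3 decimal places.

ĝ = -86.196

Normal-equation sums: Σ1 = 5, Σs^2 = 124, Σs^2·s^2 = 5680.
Right-hand side: Σg = -80, Σs^2·g = -3252.
So XᵀX·[p, q]ᵀ = Xᵀg: [[5, 124]; [124, 5680]]·[p, q]ᵀ = [-80, -3252]ᵀ.
Δ = 5·5680 − 124² = 13024.
p = ((-80)·5680 − 124·(-3252))/13024 = -3197/814; q = (5·(-3252) − 124·(-80))/13024 = -1585/3256.
At s = 13: ĝ = (-3197/814)·(1) + (-1585/3256)·(169) = -280653/3256.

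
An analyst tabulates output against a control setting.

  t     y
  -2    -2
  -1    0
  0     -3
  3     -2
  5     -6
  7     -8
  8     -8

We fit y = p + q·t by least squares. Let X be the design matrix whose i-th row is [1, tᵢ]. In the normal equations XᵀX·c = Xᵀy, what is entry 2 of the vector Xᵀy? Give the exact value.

Entry 2 ↔ basis t, so (Xᵀy)_{2} = Σᵢ (t)·yᵢ = (-2)·(-2) + (-1)·(0) + (0)·(-3) + (3)·(-2) + (5)·(-6) + (7)·(-8) + (8)·(-8) = -152.

-152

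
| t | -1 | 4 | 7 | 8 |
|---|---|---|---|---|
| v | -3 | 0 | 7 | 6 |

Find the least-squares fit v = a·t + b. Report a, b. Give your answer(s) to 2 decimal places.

a = 1.12, b = -2.55

Entries of AᵀA: Σt·t = 130, Σt = 18, Σ1 = 4.
For Aᵀv: Σt·v = 100, Σv = 10.
Determinant 130·4 − 18² = 196.
a = (100·4 − 18·10)/196 = 55/49; b = (130·10 − 18·100)/196 = -125/49.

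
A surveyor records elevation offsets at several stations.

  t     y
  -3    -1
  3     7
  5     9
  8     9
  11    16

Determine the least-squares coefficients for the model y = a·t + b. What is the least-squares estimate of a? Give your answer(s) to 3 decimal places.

Forming AᵀA = [[228, 24]; [24, 5]] and Aᵀy = [317, 40]ᵀ gives AᵀA·[a, b]ᵀ = Aᵀy.
Determinant 228·5 − 24² = 564.
a = (317·5 − 24·40)/564 = 625/564; b = (228·40 − 24·317)/564 = 126/47.

a = 1.108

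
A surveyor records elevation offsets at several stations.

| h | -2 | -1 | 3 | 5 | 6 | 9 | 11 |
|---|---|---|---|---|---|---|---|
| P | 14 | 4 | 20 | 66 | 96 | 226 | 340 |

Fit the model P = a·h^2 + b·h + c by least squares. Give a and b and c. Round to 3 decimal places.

Sums needed: Σh^2·h^2 = 23221, Σh^2·h = 2419, Σh^2 = 277, Σh·h = 277, Σh = 31, Σ1 = 7.
And Σh^2·P = 64792, Σh·P = 6708, ΣP = 766.
Normal equations: [[23221, 2419, 277]; [2419, 277, 31]; [277, 31, 7]]·[a, b, c]ᵀ = [64792, 6708, 766]ᵀ.
Inverting the 3×3 Gram matrix, [a, b, c]ᵀ = [126016/42483, -67177/42483, -13427/14161]ᵀ.

a = 2.966, b = -1.581, c = -0.948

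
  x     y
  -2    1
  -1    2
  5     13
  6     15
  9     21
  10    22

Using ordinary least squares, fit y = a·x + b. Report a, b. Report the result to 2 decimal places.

Sums needed: Σx·x = 247, Σx = 27, Σ1 = 6.
And Σx·y = 560, Σy = 74.
MᵀM·[a, b]ᵀ = Mᵀy becomes [[247, 27]; [27, 6]]·[a, b]ᵀ = [560, 74]ᵀ.
Determinant 247·6 − 27² = 753.
a = (560·6 − 27·74)/753 = 454/251; b = (247·74 − 27·560)/753 = 3158/753.

a = 1.81, b = 4.19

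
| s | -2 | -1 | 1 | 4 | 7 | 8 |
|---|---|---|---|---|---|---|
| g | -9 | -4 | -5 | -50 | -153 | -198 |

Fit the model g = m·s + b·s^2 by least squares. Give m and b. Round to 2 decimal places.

m = -0.86, b = -2.99

From the data, Σs·s = 135, Σs·s^2 = 911, Σs^2·s^2 = 6771.
Right-hand side: Σs·g = -2838, Σs^2·g = -21014.
Normal equations: [[135, 911]; [911, 6771]]·[m, b]ᵀ = [-2838, -21014]ᵀ.
Determinant 135·6771 − 911² = 84164.
m = ((-2838)·6771 − 911·(-21014))/84164 = -18086/21041; b = (135·(-21014) − 911·(-2838))/84164 = -62868/21041.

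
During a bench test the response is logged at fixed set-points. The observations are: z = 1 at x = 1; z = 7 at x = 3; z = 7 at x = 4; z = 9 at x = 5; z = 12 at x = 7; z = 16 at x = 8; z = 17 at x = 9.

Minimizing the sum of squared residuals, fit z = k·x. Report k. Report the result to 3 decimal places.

k = 1.878

Normal-equation sums: Σx·x = 245.
Right-hand side: Σx·z = 460.
Normal equations: [[245]]·[k]ᵀ = [460]ᵀ.
k = 460/245 = 1.87755.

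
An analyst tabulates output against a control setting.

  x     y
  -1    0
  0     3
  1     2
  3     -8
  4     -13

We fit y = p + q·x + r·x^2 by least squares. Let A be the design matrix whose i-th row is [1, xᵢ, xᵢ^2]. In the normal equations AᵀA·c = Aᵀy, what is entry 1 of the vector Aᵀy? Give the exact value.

Entry 1 ↔ basis 1, so (Aᵀy)_{1} = Σᵢ yᵢ = (1)·(0) + (1)·(3) + (1)·(2) + (1)·(-8) + (1)·(-13) = -16.

-16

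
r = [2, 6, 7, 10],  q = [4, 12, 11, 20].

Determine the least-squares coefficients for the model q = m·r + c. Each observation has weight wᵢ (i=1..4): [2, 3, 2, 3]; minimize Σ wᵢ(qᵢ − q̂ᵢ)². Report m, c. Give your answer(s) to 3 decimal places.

XᵀWX·[m, c]ᵀ = XᵀWq reads: 514·m + 66·c = 986;  66·m + 10·c = 126.
(Σwᵢ·r·r = 514, Σwᵢ·r = 66, Σwᵢ·1 = 10, Σwᵢ·r·q = 986, Σwᵢ·q = 126.)
Eliminating c: 10·(row 1) − 66·(row 2) gives 784·m = 10·986 − 66·126 = 1544, so m = 193/98.
Then c = (126 − 66·(193/98))/10 = -39/98.

m = 1.969, c = -0.398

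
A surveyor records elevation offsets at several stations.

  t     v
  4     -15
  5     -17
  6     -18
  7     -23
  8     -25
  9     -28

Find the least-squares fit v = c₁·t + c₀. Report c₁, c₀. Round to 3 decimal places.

Normal-equation sums: Σt·t = 271, Σt = 39, Σ1 = 6.
Right-hand side: Σt·v = -866, Σv = -126.
AᵀA·[c₁, c₀]ᵀ = Aᵀv becomes [[271, 39]; [39, 6]]·[c₁, c₀]ᵀ = [-866, -126]ᵀ.
Δ = 271·6 − 39² = 105.
c₁ = ((-866)·6 − 39·(-126))/105 = -94/35; c₀ = (271·(-126) − 39·(-866))/105 = -124/35.

c₁ = -2.686, c₀ = -3.543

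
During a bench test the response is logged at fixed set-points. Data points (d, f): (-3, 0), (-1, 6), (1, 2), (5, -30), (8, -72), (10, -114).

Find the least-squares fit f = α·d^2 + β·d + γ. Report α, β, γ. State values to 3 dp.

α = -1.019, β = -1.612, γ = 4.690

Compute the Gram sums: Σd^2·d^2 = 14804, Σd^2·d = 1610, Σd^2 = 200, Σd·d = 200, Σd = 20, Σ1 = 6.
And Σd^2·f = -16750, Σd·f = -1870, Σf = -208.
AᵀA·[α, β, γ]ᵀ = Aᵀf becomes [[14804, 1610, 200]; [1610, 200, 20]; [200, 20, 6]]·[α, β, γ]ᵀ = [-16750, -1870, -208]ᵀ.
Solving the 3×3 system (Gaussian elimination) gives α = -1989/1951, β = -15727/9755, γ = 9150/1951.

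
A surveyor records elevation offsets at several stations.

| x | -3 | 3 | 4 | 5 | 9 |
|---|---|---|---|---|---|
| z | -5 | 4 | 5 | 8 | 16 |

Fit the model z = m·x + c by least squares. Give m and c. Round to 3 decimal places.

m = 1.731, c = -0.633

The normal system AᵀA·[m, c]ᵀ = Aᵀz is [[140, 18]; [18, 5]]·[m, c]ᵀ = [231, 28]ᵀ.
Eliminating c: 5·(row 1) − 18·(row 2) gives 376·m = 5·231 − 18·28 = 651, so m = 651/376.
Then c = (28 − 18·(651/376))/5 = -119/188.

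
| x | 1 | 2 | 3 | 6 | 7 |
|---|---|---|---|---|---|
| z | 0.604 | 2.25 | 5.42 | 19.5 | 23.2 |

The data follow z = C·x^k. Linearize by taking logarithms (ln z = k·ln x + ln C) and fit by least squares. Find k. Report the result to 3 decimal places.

k = 1.903

Linearized form: ln z = k·ln x + ln C. From the 5 transformed points,
Over the data: Σln x = 5.5294, Σ(ln x)² = 8.6844, Σln z = 8.1114, Σln x·ln z = 13.8594.
Normal system: [[8.6844, 5.5294]; [5.5294, 5]]·[k, ln C]ᵀ = [13.8594, 8.1114]ᵀ.
Solving (det = 12.8473): k = 1.90276, ln C = -0.48196.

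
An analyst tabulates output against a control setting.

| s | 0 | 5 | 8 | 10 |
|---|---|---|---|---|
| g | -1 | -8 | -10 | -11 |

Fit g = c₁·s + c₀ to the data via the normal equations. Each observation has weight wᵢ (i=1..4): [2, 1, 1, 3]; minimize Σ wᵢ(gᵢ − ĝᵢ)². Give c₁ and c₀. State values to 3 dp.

c₁ = -0.997, c₀ = -1.450

The normal equations are: 389·c₁ + 43·c₀ = -450;  43·c₁ + 7·c₀ = -53.
(Σwᵢ·s·s = 389, Σwᵢ·s = 43, Σwᵢ·1 = 7, Σwᵢ·s·g = -450, Σwᵢ·g = -53.)
Eliminating c₀: 7·(row 1) − 43·(row 2) gives 874·c₁ = 7·(-450) − 43·(-53) = -871, so c₁ = -871/874.
Then c₀ = ((-53) − 43·(-871/874))/7 = -1267/874.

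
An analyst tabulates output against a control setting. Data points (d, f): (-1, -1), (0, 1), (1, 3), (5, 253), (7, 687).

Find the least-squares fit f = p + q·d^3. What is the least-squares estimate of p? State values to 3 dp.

p = 1.334

Entries of MᵀM: Σ1 = 5, Σd^3 = 468, Σd^3·d^3 = 133276.
And Σf = 943, Σd^3·f = 267270.
Normal equations: [[5, 468]; [468, 133276]]·[p, q]ᵀ = [943, 267270]ᵀ.
Eliminating q: 133276·(row 1) − 468·(row 2) gives 447356·p = 133276·943 − 468·267270 = 596908, so p = 11479/8603.
Then q = (267270 − 468·(11479/8603))/133276 = 447513/223678.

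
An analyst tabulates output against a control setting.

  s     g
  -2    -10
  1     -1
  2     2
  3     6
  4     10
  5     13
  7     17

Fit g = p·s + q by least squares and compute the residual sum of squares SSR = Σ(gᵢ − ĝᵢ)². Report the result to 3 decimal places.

SSR = 4.542

Entries of XᵀX: Σs·s = 108, Σs = 20, Σ1 = 7.
For Xᵀg: Σs·g = 265, Σg = 37.
Eliminating q: 7·(row 1) − 20·(row 2) gives 356·p = 7·265 − 20·37 = 1115, so p = 1115/356.
Then q = (37 − 20·(1115/356))/7 = -326/89.
Residuals: -13/178, -167/356, -107/178, 95/356, 101/89, 357/356, -449/356; SSR = 1617/356.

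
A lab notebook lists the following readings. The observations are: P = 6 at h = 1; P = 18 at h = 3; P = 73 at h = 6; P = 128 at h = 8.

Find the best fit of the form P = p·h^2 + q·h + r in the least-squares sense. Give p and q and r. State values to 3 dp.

p = 2.150, q = -1.781, r = 5.140

The normal equations are: 5474·p + 756·q + 110·r = 10988;  756·p + 110·q + 18·r = 1522;  110·p + 18·q + 4·r = 225.
(Σh^2·h^2 = 5474, Σh^2·h = 756, Σh^2 = 110, Σh·h = 110, Σh = 18, Σ1 = 4, Σh^2·P = 10988, Σh·P = 1522, ΣP = 225.)
Inverting the 3×3 Gram matrix, [p, q, r]ᵀ = [43/20, -1033/580, 2981/580]ᵀ.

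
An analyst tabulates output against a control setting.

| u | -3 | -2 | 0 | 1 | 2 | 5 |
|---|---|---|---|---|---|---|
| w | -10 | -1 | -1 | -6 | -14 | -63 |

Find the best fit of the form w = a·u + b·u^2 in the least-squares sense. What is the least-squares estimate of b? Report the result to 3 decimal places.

With design matrix X, XᵀX = [[43, 99]; [99, 739]] and Xᵀw = [-317, -1731]ᵀ.
Determinant 43·739 − 99² = 21976.
a = ((-317)·739 − 99·(-1731))/21976 = -767/268; b = (43·(-1731) − 99·(-317))/21976 = -525/268.

b = -1.959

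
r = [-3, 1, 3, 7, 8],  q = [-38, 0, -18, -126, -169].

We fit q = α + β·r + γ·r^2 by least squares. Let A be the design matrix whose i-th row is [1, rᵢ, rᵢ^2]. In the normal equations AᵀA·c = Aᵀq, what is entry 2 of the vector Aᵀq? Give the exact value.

Entry 2 ↔ basis r, so (Aᵀq)_{2} = Σᵢ (r)·qᵢ = (-3)·(-38) + (1)·(0) + (3)·(-18) + (7)·(-126) + (8)·(-169) = -2174.

-2174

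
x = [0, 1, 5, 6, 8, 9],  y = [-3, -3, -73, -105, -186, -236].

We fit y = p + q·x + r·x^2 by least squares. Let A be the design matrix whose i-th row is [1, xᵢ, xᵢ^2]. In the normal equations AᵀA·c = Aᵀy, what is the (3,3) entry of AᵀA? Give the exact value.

Row 3 ↔ basis x^2, column 3 ↔ basis x^2, so (AᵀA)_{3,3} = Σᵢ (x^2)·(x^2) = (0)·(0) + (1)·(1) + (25)·(25) + (36)·(36) + (64)·(64) + (81)·(81) = 12579.

12579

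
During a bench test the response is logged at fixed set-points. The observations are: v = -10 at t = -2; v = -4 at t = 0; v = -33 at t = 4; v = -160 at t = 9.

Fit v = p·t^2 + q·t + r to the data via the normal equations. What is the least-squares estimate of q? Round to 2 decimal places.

q = 0.04

With design matrix A, AᵀA = [[6833, 785, 101]; [785, 101, 11]; [101, 11, 4]] and Aᵀv = [-13528, -1552, -207]ᵀ.
Row-reducing yields p = -59209/30468, q = 1291/30468, r = -14207/5078.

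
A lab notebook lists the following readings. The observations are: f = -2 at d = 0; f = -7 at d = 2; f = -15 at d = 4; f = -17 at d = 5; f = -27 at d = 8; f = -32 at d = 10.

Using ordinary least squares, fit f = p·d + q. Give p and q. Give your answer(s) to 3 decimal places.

AᵀA·[p, q]ᵀ = Aᵀf reads: 209·p + 29·q = -695;  29·p + 6·q = -100.
(Σd·d = 209, Σd = 29, Σ1 = 6, Σd·f = -695, Σf = -100.)
Δ = 209·6 − 29² = 413.
p = ((-695)·6 − 29·(-100))/413 = -1270/413; q = (209·(-100) − 29·(-695))/413 = -745/413.

p = -3.075, q = -1.804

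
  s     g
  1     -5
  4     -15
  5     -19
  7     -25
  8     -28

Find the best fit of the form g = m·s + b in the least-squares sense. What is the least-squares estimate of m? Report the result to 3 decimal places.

m = -3.300

Normal-equation sums: Σs·s = 155, Σs = 25, Σ1 = 5.
Right-hand side: Σs·g = -559, Σg = -92.
So AᵀA·[m, b]ᵀ = Aᵀg: [[155, 25]; [25, 5]]·[m, b]ᵀ = [-559, -92]ᵀ.
Δ = 155·5 − 25² = 150.
m = ((-559)·5 − 25·(-92))/150 = -33/10; b = (155·(-92) − 25·(-559))/150 = -19/10.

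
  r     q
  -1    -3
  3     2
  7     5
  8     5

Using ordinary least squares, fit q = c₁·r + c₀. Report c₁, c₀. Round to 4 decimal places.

Forming AᵀA = [[123, 17]; [17, 4]] and Aᵀq = [84, 9]ᵀ gives AᵀA·[c₁, c₀]ᵀ = Aᵀq.
det = 123·4 − 17² = 203.
c₁ = (84·4 − 17·9)/203 = 183/203; c₀ = (123·9 − 17·84)/203 = -321/203.

c₁ = 0.9015, c₀ = -1.5813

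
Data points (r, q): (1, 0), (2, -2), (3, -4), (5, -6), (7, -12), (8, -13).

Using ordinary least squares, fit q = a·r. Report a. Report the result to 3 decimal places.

a = -1.539

The normal equations are: 152·a = -234.
Hence a = -234 / 152 ≈ -1.53947.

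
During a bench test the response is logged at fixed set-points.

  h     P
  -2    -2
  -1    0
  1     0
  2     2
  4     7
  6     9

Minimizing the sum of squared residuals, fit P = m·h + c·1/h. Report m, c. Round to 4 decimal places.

m = 1.6182, c = -1.7215

From the data, Σh·h = 62, Σh·1/h = 6, Σ1/h·1/h = 373/144.
Right-hand side: Σh·P = 90, Σ1/h·P = 21/4.
Δ = 62·(373/144) − 6² = 8971/72.
m = (90·(373/144) − 6·(21/4))/(8971/72) = 14517/8971; c = (62·(21/4) − 6·90)/(8971/72) = -15444/8971.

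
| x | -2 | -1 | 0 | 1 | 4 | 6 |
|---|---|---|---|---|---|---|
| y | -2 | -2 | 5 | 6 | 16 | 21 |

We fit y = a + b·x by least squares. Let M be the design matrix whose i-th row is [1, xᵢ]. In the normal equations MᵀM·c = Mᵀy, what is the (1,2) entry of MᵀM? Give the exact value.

8

Row 1 ↔ basis 1, column 2 ↔ basis x, so (MᵀM)_{1,2} = Σᵢ x = (1)·(-2) + (1)·(-1) + (1)·(0) + (1)·(1) + (1)·(4) + (1)·(6) = 8.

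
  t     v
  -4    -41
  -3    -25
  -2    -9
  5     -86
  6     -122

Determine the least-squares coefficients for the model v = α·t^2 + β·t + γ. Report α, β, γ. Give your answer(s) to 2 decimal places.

Forming MᵀM = [[2274, 242, 90]; [242, 90, 2]; [90, 2, 5]] and Mᵀv = [-7459, -905, -283]ᵀ gives MᵀM·[α, β, γ]ᵀ = Mᵀv.
Row-reducing yields α = -59809/19876, β = -38309/19876, γ = -8274/4969.

α = -3.01, β = -1.93, γ = -1.67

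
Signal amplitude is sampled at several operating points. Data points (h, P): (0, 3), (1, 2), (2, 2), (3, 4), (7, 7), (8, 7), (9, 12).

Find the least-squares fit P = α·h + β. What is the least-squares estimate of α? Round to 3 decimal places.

Entries of AᵀA: Σh·h = 208, Σh = 30, Σ1 = 7.
And Σh·P = 231, ΣP = 37.
Eliminating β: 7·(row 1) − 30·(row 2) gives 556·α = 7·231 − 30·37 = 507, so α = 507/556.
Then β = (37 − 30·(507/556))/7 = 383/278.

α = 0.912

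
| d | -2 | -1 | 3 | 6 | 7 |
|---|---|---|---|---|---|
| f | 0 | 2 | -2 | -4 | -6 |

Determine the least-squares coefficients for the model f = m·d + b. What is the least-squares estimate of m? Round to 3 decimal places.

From the data, Σd·d = 99, Σd = 13, Σ1 = 5.
Moment sums: Σd·f = -74, Σf = -10.
So XᵀX·[m, b]ᵀ = Xᵀf: [[99, 13]; [13, 5]]·[m, b]ᵀ = [-74, -10]ᵀ.
Determinant 99·5 − 13² = 326.
m = ((-74)·5 − 13·(-10))/326 = -120/163; b = (99·(-10) − 13·(-74))/326 = -14/163.

m = -0.736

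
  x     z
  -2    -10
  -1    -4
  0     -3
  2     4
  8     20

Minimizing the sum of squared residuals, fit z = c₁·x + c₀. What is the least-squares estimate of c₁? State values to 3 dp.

Forming MᵀM = [[73, 7]; [7, 5]] and Mᵀz = [192, 7]ᵀ gives MᵀM·[c₁, c₀]ᵀ = Mᵀz.
Δ = 73·5 − 7² = 316.
c₁ = (192·5 − 7·7)/316 = 911/316; c₀ = (73·7 − 7·192)/316 = -833/316.

c₁ = 2.883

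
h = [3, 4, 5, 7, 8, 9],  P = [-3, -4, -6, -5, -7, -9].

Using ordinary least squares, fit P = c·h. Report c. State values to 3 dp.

Setting ∂/∂c … = 0 gives: 244·c = -227.
(Σh·h = 244, Σh·P = -227.)
Hence c = -227 / 244 ≈ -0.930328.

c = -0.930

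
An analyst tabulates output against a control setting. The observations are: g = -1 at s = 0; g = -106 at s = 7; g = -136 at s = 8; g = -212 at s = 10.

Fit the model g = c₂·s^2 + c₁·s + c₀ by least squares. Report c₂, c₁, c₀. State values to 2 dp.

c₂ = -2.05, c₁ = -0.53, c₀ = -1.02

With design matrix X, XᵀX = [[16497, 1855, 213]; [1855, 213, 25]; [213, 25, 4]] and Xᵀg = [-35098, -3950, -455]ᵀ.
Inverting the 3×3 Gram matrix, [c₂, c₁, c₀]ᵀ = [-74863/36436, -19345/36436, -18617/18218]ᵀ.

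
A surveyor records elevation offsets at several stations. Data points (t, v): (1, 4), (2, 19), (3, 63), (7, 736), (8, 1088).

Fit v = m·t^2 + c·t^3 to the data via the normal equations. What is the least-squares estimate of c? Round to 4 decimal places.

From the data, Σt^2·t^2 = 6595, Σt^2·t^3 = 49851, Σt^3·t^3 = 380587.
Moment sums: Σt^2·v = 106343, Σt^3·v = 811361.
So XᵀX·[m, c]ᵀ = Xᵀv: [[6595, 49851]; [49851, 380587]]·[m, c]ᵀ = [106343, 811361]ᵀ.
det = 6595·380587 − 49851² = 24849064.
m = (106343·380587 − 49851·811361)/24849064 = 12803065/12424532; c = (6595·811361 − 49851·106343)/24849064 = 24810451/12424532.

c = 1.9969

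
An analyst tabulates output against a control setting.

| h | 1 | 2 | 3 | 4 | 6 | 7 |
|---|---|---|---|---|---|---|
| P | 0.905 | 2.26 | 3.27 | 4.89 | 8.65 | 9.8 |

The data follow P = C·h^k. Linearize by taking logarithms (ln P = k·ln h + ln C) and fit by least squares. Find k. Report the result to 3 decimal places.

k = 1.228

Linearized form: ln P = k·ln h + ln C. From the 6 transformed points,
Sums: Σln h = 6.9157, Σ(ln h)² = 10.6062, Σln P = 7.9275, Σln h·ln P = 12.3742.
Normal system: [[10.6062, 6.9157]; [6.9157, 6]]·[k, ln C]ᵀ = [12.3742, 7.9275]ᵀ.
Solving (det = 15.8099): k = 1.22843, ln C = -0.09467.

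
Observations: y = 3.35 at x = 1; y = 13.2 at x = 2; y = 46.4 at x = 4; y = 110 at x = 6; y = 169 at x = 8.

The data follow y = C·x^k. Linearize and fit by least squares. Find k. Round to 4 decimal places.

Linearized form: ln y = k·ln x + ln C. From the 5 transformed points,
Σln x = 5.9506, Σ(ln x)² = 9.9367, Σln y = 17.4569, Σln x·ln y = 26.1976.
Equations: 9.9367·k + 5.9506·ln C = 26.1976;  5.9506·k + 5·ln C = 17.4569.
Slope k = (n·Σln x·ln y − Σln x·Σln y)/(n·Σ(ln x)² − (Σln x)²) = (5·26.1976 − 5.9506·17.4569)/14.2736 = 1.89919; ln C = (Σln y − k·Σln x)/n = 1.23109.

k = 1.8992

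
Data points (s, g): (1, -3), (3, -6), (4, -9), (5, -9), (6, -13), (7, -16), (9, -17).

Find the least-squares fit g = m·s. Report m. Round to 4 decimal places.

m = -2.0507

Normal-equation sums: Σs·s = 217.
And Σs·g = -445.
So MᵀM·[m]ᵀ = Mᵀg: [[217]]·[m]ᵀ = [-445]ᵀ.
Hence m = -445 / 217 ≈ -2.05069.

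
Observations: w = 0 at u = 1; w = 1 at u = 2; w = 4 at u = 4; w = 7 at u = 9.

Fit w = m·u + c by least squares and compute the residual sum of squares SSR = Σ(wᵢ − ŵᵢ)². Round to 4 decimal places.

SSR = 1.3421

From the data, Σu·u = 102, Σu = 16, Σ1 = 4.
For Xᵀw: Σu·w = 81, Σw = 12.
So XᵀX·[m, c]ᵀ = Xᵀw: [[102, 16]; [16, 4]]·[m, c]ᵀ = [81, 12]ᵀ.
det = 102·4 − 16² = 152.
m = (81·4 − 16·12)/152 = 33/38; c = (102·12 − 16·81)/152 = -9/19.
Residuals: -15/38, -5/19, 1, -13/38; SSR = 51/38.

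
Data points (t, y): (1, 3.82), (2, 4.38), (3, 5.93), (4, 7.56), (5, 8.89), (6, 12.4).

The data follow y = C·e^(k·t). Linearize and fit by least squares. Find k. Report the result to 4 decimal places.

Taking logs, ln y = k·t + ln C, so regress ln y on t.
Σt = 21.0000, Σ(t)² = 91.0000, Σln y = 11.3228, Σt·ln y = 43.7567.
Equations: 91.0000·k + 21.0000·ln C = 43.7567;  21.0000·k + 6·ln C = 11.3228.
Slope k = (n·Σt·ln y − Σt·Σln y)/(n·Σ(t)² − (Σt)²) = (6·43.7567 − 21.0000·11.3228)/105.0000 = 0.23582; ln C = (Σln y − k·Σt)/n = 1.06177.

k = 0.2358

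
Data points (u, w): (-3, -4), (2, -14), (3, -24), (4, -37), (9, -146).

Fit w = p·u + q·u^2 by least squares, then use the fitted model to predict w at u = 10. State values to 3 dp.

Entries of AᵀA: Σu·u = 119, Σu·u^2 = 801, Σu^2·u^2 = 6995.
And Σu·w = -1550, Σu^2·w = -12726.
Normal equations: [[119, 801]; [801, 6995]]·[p, q]ᵀ = [-1550, -12726]ᵀ.
Determinant 119·6995 − 801² = 190804.
p = ((-1550)·6995 − 801·(-12726))/190804 = -162181/47701; q = (119·(-12726) − 801·(-1550))/190804 = -68211/47701.
At u = 10: ŵ = (-162181/47701)·(10) + (-68211/47701)·(100) = -8442910/47701.

ŵ = -176.996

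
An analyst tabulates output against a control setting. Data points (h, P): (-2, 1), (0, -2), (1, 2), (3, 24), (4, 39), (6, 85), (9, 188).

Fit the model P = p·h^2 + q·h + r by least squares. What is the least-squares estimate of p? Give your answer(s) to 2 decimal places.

Entries of MᵀM: Σh^2·h^2 = 8211, Σh^2·h = 1029, Σh^2 = 147, Σh·h = 147, Σh = 21, Σ1 = 7.
Moment sums: Σh^2·P = 19134, Σh·P = 2430, ΣP = 337.
MᵀM·[p, q, r]ᵀ = MᵀP becomes [[8211, 1029, 147]; [1029, 147, 21]; [147, 21, 7]]·[p, q, r]ᵀ = [19134, 2430, 337]ᵀ.
Inverting the 3×3 Gram matrix, [p, q, r]ᵀ = [59/28, 15/7, -71/28]ᵀ.

p = 2.11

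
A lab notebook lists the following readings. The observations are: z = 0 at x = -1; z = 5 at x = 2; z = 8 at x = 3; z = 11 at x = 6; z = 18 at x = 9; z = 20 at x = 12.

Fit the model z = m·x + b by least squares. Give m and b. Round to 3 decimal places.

m = 1.582, b = 2.160

The normal equations are: 275·m + 31·b = 502;  31·m + 6·b = 62.
(Σx·x = 275, Σx = 31, Σ1 = 6, Σx·z = 502, Σz = 62.)
Eliminating b: 6·(row 1) − 31·(row 2) gives 689·m = 6·502 − 31·62 = 1090, so m = 1090/689.
Then b = (62 − 31·(1090/689))/6 = 1488/689.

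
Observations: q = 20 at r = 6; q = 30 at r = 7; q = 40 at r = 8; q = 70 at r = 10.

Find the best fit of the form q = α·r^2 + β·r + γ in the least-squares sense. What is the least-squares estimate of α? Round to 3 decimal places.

α = 1.136

Setting ∂/∂α … = 0 gives: 17793·α + 2071·β + 249·γ = 11750;  2071·α + 249·β + 31·γ = 1350;  249·α + 31·β + 4·γ = 160.
(Σr^2·r^2 = 17793, Σr^2·r = 2071, Σr^2 = 249, Σr·r = 249, Σr = 31, Σ1 = 4, Σr^2·q = 11750, Σr·q = 1350, Σq = 160.)
Solving the 3×3 system (Gaussian elimination) gives α = 25/22, β = -127/22, γ = 14.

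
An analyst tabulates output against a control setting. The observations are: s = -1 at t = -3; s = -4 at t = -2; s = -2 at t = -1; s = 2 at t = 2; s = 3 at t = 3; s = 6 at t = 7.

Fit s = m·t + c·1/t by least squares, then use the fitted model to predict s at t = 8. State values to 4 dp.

Entries of MᵀM: Σt·t = 76, Σt·1/t = 6, Σ1/t·1/t = 1537/882.
Moment sums: Σt·s = 68, Σ1/t·s = 151/21.
Eliminating c: (1537/882)·(row 1) − 6·(row 2) gives (42530/441)·m = (1537/882)·68 − 6·(151/21) = 33232/441, so m = 16616/21265.
Then c = ((151/21) − 6·(16616/21265))/(1537/882) = 30534/21265.
At t = 8: ŝ = (16616/21265)·(8) + (30534/21265)·(1/8) = 546979/85060.

ŝ = 6.4305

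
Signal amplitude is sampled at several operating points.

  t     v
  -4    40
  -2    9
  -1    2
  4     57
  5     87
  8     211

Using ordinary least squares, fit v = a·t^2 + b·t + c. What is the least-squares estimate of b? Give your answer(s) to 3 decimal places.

b = 2.152

The normal equations are: 5250·a + 628·b + 126·c = 17269;  628·a + 126·b + 10·c = 2171;  126·a + 10·b + 6·c = 406.
Solving the 3×3 system (Gaussian elimination) gives a = 33127/10998, b = 7889/3666, c = 4543/5499.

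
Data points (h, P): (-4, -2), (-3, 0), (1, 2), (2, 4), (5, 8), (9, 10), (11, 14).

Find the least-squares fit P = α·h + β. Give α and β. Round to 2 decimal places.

α = 1.00, β = 2.14

The normal system AᵀA·[α, β]ᵀ = AᵀP is [[257, 21]; [21, 7]]·[α, β]ᵀ = [302, 36]ᵀ.
Determinant 257·7 − 21² = 1358.
α = (302·7 − 21·36)/1358 = 1; β = (257·36 − 21·302)/1358 = 15/7.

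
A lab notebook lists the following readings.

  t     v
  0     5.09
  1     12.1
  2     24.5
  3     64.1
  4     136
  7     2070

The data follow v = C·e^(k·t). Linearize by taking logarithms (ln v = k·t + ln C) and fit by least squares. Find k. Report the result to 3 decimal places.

With ln vᵢ as the transformed response and tᵢ as the regressor:
Sums: Σt = 17.0000, Σ(t)² = 79.0000, Σln v = 24.0276, Σt·ln v = 94.4696.
Normal system: [[79.0000, 17.0000]; [17.0000, 6]]·[k, ln C]ᵀ = [94.4696, 24.0276]ᵀ.
Solving (det = 185.0000): k = 0.85594, ln C = 1.57942.

k = 0.856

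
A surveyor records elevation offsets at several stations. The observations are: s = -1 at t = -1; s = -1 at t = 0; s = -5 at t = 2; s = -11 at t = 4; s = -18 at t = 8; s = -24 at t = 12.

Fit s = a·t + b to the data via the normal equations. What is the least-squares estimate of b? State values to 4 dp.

b = -2.1562

AᵀA·[a, b]ᵀ = Aᵀs reads: 229·a + 25·b = -485;  25·a + 6·b = -60.
Determinant 229·6 − 25² = 749.
a = ((-485)·6 − 25·(-60))/749 = -1410/749; b = (229·(-60) − 25·(-485))/749 = -1615/749.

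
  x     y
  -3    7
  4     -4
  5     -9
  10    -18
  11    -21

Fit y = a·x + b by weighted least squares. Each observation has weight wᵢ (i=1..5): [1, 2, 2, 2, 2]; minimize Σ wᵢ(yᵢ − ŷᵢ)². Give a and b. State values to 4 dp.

AᵀWA·[a, b]ᵀ = AᵀWy reads: 533·a + 57·b = -965;  57·a + 9·b = -97.
(Σwᵢ·x·x = 533, Σwᵢ·x = 57, Σwᵢ·1 = 9, Σwᵢ·x·y = -965, Σwᵢ·y = -97.)
Δ = 533·9 − 57² = 1548.
a = ((-965)·9 − 57·(-97))/1548 = -263/129; b = (533·(-97) − 57·(-965))/1548 = 826/387.

a = -2.0388, b = 2.1344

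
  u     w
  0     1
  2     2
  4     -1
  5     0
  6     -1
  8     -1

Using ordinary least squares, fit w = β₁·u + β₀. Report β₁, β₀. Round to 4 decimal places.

Sums needed: Σu·u = 145, Σu = 25, Σ1 = 6.
Right-hand side: Σu·w = -14, Σw = 0.
Δ = 145·6 − 25² = 245.
β₁ = ((-14)·6 − 25·0)/245 = -12/35; β₀ = (145·0 − 25·(-14))/245 = 10/7.

β₁ = -0.3429, β₀ = 1.4286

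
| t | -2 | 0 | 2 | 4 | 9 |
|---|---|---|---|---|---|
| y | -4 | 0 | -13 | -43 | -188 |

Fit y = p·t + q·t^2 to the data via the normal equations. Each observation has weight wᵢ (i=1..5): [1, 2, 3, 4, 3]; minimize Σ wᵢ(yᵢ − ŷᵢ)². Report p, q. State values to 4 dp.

From the data, Σwᵢ·t·t = 323, Σwᵢ·t·t^2 = 2459, Σwᵢ·t^2·t^2 = 20771.
And Σwᵢ·t·y = -5834, Σwᵢ·t^2·y = -48608.
AᵀWA·[p, q]ᵀ = AᵀWy becomes [[323, 2459]; [2459, 20771]]·[p, q]ᵀ = [-5834, -48608]ᵀ.
det = 323·20771 − 2459² = 662352.
p = ((-5834)·20771 − 2459·(-48608))/662352 = -275157/110392; q = (323·(-48608) − 2459·(-5834))/662352 = -225763/110392.

p = -2.4925, q = -2.0451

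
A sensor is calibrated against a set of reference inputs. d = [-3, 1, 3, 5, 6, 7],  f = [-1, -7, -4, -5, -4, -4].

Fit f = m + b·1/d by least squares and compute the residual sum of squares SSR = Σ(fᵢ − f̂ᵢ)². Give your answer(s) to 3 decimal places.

SSR = 2.081

The normal equations are: 6·m + (317/210)·b = -25;  (317/210)·m + (6421/4900)·b = -215/21.
Eliminating b: (6421/4900)·(row 1) − (317/210)·(row 2) gives (49249/8820)·m = (6421/4900)·(-25) − (317/210)·(-215/21) = -623/36, so m = -152635/49249.
Then b = ((-215/21) − (317/210)·(-152635/49249))/(6421/4900) = -208950/49249.
Residuals: 33736/49249, 16842/49249, 25289/49249, -51820/49249, -9536/49249, -14511/49249; SSR = 102502/49249.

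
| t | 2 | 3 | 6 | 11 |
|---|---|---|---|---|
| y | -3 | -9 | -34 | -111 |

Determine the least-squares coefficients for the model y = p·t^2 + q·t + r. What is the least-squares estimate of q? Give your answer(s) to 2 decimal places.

q = -0.93

From the data, Σt^2·t^2 = 16034, Σt^2·t = 1582, Σt^2 = 170, Σt·t = 170, Σt = 22, Σ1 = 4.
Moment sums: Σt^2·y = -14748, Σt·y = -1458, Σy = -157.
Normal equations: [[16034, 1582, 170]; [1582, 170, 22]; [170, 22, 4]]·[p, q, r]ᵀ = [-14748, -1458, -157]ᵀ.
Inverting the 3×3 Gram matrix, [p, q, r]ᵀ = [-1843/2172, -2017/2172, 695/362]ᵀ.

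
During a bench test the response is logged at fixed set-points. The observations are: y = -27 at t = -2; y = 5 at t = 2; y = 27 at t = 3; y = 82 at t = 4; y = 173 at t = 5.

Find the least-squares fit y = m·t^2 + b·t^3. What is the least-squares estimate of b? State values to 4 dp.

Sums needed: Σt^2·t^2 = 994, Σt^2·t^3 = 4392, Σt^3·t^3 = 20578.
Right-hand side: Σt^2·y = 5792, Σt^3·y = 27858.
MᵀM·[m, b]ᵀ = Mᵀy becomes [[994, 4392]; [4392, 20578]]·[m, b]ᵀ = [5792, 27858]ᵀ.
Eliminating b: 20578·(row 1) − 4392·(row 2) gives 1164868·m = 20578·5792 − 4392·27858 = -3164560, so m = -791140/291217.
Then b = (27858 − 4392·(-791140/291217))/20578 = 563097/291217.

b = 1.9336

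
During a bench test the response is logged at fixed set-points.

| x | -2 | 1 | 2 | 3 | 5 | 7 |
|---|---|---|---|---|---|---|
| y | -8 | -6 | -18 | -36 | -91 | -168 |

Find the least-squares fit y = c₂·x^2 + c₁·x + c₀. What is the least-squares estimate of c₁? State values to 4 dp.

The normal equations are: 3140·c₂ + 496·c₁ + 92·c₀ = -10941;  496·c₂ + 92·c₁ + 16·c₀ = -1765;  92·c₂ + 16·c₁ + 6·c₀ = -327.
(Σx^2·x^2 = 3140, Σx^2·x = 496, Σx^2 = 92, Σx·x = 92, Σx = 16, Σ1 = 6, Σx^2·y = -10941, Σx·y = -1765, Σy = -327.)
Row-reducing yields c₂ = -10283/3372, c₁ = -8789/3372, c₀ = -222/281.

c₁ = -2.6065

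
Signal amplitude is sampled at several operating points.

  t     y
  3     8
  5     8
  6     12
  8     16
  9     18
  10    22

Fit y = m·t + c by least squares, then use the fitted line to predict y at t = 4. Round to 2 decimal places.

ŷ = 8.14

From the data, Σt·t = 315, Σt = 41, Σ1 = 6.
And Σt·y = 646, Σy = 84.
Normal equations: [[315, 41]; [41, 6]]·[m, c]ᵀ = [646, 84]ᵀ.
Δ = 315·6 − 41² = 209.
m = (646·6 − 41·84)/209 = 432/209; c = (315·84 − 41·646)/209 = -26/209.
At t = 4: ŷ = (432/209)·(4) + (-26/209)·(1) = 1702/209.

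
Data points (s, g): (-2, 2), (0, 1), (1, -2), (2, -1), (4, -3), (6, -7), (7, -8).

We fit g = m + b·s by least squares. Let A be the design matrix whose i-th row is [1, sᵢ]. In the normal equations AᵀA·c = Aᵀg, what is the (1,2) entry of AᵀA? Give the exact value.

Row 1 ↔ basis 1, column 2 ↔ basis s, so (AᵀA)_{1,2} = Σᵢ s = (1)·(-2) + (1)·(0) + (1)·(1) + (1)·(2) + (1)·(4) + (1)·(6) + (1)·(7) = 18.

18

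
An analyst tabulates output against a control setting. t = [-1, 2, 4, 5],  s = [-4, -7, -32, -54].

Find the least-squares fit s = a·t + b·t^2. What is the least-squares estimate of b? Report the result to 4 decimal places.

b = -2.4744

The normal equations are: 46·a + 196·b = -408;  196·a + 898·b = -1894.
Δ = 46·898 − 196² = 2892.
a = ((-408)·898 − 196·(-1894))/2892 = 1210/723; b = (46·(-1894) − 196·(-408))/2892 = -1789/723.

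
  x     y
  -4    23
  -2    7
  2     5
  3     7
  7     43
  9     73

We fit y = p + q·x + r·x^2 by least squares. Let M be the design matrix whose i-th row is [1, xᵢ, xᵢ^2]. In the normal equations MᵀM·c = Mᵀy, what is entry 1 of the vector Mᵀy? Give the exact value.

158

Entry 1 ↔ basis 1, so (Mᵀy)_{1} = Σᵢ yᵢ = (1)·(23) + (1)·(7) + (1)·(5) + (1)·(7) + (1)·(43) + (1)·(73) = 158.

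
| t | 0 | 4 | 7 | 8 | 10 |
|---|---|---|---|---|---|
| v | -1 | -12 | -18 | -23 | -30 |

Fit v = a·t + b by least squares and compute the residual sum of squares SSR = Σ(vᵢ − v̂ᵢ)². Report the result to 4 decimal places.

Sums needed: Σt·t = 229, Σt = 29, Σ1 = 5.
Moment sums: Σt·v = -658, Σv = -84.
Eliminating b: 5·(row 1) − 29·(row 2) gives 304·a = 5·(-658) − 29·(-84) = -854, so a = -427/152.
Then b = ((-84) − 29·(-427/152))/5 = -77/152.
Residuals: -75/152, -39/152, 165/76, -3/152, -213/152; SSR = 531/76.

SSR = 6.9868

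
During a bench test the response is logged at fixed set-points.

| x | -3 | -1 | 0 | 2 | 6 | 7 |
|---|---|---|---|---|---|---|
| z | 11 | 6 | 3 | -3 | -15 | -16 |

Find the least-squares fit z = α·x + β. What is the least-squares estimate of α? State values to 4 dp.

α = -2.8076

Sums needed: Σx·x = 99, Σx = 11, Σ1 = 6.
Moment sums: Σx·z = -247, Σz = -14.
So MᵀM·[α, β]ᵀ = Mᵀz: [[99, 11]; [11, 6]]·[α, β]ᵀ = [-247, -14]ᵀ.
Determinant 99·6 − 11² = 473.
α = ((-247)·6 − 11·(-14))/473 = -1328/473; β = (99·(-14) − 11·(-247))/473 = 121/43.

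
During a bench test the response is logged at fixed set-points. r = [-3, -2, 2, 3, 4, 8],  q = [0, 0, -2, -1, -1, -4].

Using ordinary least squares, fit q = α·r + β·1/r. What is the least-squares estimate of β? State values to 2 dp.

Setting ∂/∂α … = 0 gives: 106·α + 6·β = -43;  6·α + (461/576)·β = -25/12.
Eliminating β: (461/576)·(row 1) − 6·(row 2) gives (14065/288)·α = (461/576)·(-43) − 6·(-25/12) = -12623/576, so α = -12623/28130.
Then β = ((-25/12) − 6·(-12623/28130))/(461/576) = 10704/14065.

β = 0.76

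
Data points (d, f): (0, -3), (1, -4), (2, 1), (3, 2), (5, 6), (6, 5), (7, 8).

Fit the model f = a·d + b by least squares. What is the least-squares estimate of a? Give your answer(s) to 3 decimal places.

Normal-equation sums: Σd·d = 124, Σd = 24, Σ1 = 7.
For Xᵀf: Σd·f = 120, Σf = 15.
So XᵀX·[a, b]ᵀ = Xᵀf: [[124, 24]; [24, 7]]·[a, b]ᵀ = [120, 15]ᵀ.
Δ = 124·7 − 24² = 292.
a = (120·7 − 24·15)/292 = 120/73; b = (124·15 − 24·120)/292 = -255/73.

a = 1.644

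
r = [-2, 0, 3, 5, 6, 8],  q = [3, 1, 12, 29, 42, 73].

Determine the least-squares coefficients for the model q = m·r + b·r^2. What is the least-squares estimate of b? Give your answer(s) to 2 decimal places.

b = 1.06

With design matrix M, MᵀM = [[138, 872]; [872, 6114]] and Mᵀq = [1011, 7029]ᵀ.
det = 138·6114 − 872² = 83348.
m = (1011·6114 − 872·7029)/83348 = 25983/41674; b = (138·7029 − 872·1011)/83348 = 44205/41674.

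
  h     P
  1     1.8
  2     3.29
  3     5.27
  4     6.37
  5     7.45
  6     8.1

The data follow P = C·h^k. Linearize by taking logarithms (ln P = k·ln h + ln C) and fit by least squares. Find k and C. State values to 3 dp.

k = 0.865, C = 1.853

With ln Pᵢ as the transformed response and ln hᵢ as the regressor:
Σln h = 6.5793, Σ(ln h)² = 9.4099, Σln P = 9.3924, Σln h·ln P = 12.1985.
Normal system: [[9.4099, 6.5793]; [6.5793, 6]]·[k, ln C]ᵀ = [12.1985, 9.3924]ᵀ.
Slope k = (n·Σln h·ln P − Σln h·Σln P)/(n·Σ(ln h)² − (Σln h)²) = (6·12.1985 − 6.5793·9.3924)/13.1729 = 0.86510; ln C = (Σln P − k·Σln h)/n = 0.61677, so C = exp(0.61677) = 1.85294.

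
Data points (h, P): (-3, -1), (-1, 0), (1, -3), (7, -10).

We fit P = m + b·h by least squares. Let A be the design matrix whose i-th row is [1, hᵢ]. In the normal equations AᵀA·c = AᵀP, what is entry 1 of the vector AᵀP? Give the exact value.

Entry 1 ↔ basis 1, so (AᵀP)_{1} = Σᵢ Pᵢ = (1)·(-1) + (1)·(0) + (1)·(-3) + (1)·(-10) = -14.

-14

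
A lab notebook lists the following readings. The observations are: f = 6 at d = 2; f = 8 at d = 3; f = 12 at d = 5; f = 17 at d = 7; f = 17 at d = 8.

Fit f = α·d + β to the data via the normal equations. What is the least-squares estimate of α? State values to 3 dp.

α = 1.962

Compute the Gram sums: Σd·d = 151, Σd = 25, Σ1 = 5.
And Σd·f = 351, Σf = 60.
AᵀA·[α, β]ᵀ = Aᵀf becomes [[151, 25]; [25, 5]]·[α, β]ᵀ = [351, 60]ᵀ.
Eliminating β: 5·(row 1) − 25·(row 2) gives 130·α = 5·351 − 25·60 = 255, so α = 51/26.
Then β = (60 − 25·(51/26))/5 = 57/26.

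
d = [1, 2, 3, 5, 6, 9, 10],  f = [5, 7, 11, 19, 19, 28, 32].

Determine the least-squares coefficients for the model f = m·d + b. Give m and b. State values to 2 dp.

Entries of XᵀX: Σd·d = 256, Σd = 36, Σ1 = 7.
And Σd·f = 833, Σf = 121.
So XᵀX·[m, b]ᵀ = Xᵀf: [[256, 36]; [36, 7]]·[m, b]ᵀ = [833, 121]ᵀ.
Eliminating b: 7·(row 1) − 36·(row 2) gives 496·m = 7·833 − 36·121 = 1475, so m = 1475/496.
Then b = (121 − 36·(1475/496))/7 = 247/124.

m = 2.97, b = 1.99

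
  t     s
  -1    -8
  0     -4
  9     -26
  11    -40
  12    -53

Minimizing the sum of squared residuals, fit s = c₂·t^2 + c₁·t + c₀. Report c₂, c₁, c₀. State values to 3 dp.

c₂ = -0.555, c₁ = 2.699, c₀ = -4.423

From the data, Σt^2·t^2 = 41939, Σt^2·t = 3787, Σt^2 = 347, Σt·t = 347, Σt = 31, Σ1 = 5.
For Aᵀs: Σt^2·s = -14586, Σt·s = -1302, Σs = -131.
Inverting the 3×3 Gram matrix, [c₂, c₁, c₀]ᵀ = [-20603/37128, 100213/37128, -27371/6188]ᵀ.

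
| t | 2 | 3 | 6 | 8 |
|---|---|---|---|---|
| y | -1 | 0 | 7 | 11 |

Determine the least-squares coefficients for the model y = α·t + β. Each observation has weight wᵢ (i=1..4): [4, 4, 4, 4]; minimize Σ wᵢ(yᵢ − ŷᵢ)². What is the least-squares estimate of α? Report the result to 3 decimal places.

α = 2.077

Forming AᵀWA = [[452, 76]; [76, 16]] and AᵀWy = [512, 68]ᵀ gives AᵀWA·[α, β]ᵀ = AᵀWy.
det = 452·16 − 76² = 1456.
α = (512·16 − 76·68)/1456 = 27/13; β = (452·68 − 76·512)/1456 = -73/13.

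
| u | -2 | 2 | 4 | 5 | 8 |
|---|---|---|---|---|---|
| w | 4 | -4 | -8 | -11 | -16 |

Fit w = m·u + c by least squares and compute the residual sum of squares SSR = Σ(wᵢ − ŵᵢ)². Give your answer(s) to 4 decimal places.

Entries of AᵀA: Σu·u = 113, Σu = 17, Σ1 = 5.
For Aᵀw: Σu·w = -231, Σw = -35.
So AᵀA·[m, c]ᵀ = Aᵀw: [[113, 17]; [17, 5]]·[m, c]ᵀ = [-231, -35]ᵀ.
det = 113·5 − 17² = 276.
m = ((-231)·5 − 17·(-35))/276 = -140/69; c = (113·(-35) − 17·(-231))/276 = -7/69.
Residuals: 1/23, 11/69, 5/23, -52/69, 1/3; SSR = 52/69.

SSR = 0.7536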